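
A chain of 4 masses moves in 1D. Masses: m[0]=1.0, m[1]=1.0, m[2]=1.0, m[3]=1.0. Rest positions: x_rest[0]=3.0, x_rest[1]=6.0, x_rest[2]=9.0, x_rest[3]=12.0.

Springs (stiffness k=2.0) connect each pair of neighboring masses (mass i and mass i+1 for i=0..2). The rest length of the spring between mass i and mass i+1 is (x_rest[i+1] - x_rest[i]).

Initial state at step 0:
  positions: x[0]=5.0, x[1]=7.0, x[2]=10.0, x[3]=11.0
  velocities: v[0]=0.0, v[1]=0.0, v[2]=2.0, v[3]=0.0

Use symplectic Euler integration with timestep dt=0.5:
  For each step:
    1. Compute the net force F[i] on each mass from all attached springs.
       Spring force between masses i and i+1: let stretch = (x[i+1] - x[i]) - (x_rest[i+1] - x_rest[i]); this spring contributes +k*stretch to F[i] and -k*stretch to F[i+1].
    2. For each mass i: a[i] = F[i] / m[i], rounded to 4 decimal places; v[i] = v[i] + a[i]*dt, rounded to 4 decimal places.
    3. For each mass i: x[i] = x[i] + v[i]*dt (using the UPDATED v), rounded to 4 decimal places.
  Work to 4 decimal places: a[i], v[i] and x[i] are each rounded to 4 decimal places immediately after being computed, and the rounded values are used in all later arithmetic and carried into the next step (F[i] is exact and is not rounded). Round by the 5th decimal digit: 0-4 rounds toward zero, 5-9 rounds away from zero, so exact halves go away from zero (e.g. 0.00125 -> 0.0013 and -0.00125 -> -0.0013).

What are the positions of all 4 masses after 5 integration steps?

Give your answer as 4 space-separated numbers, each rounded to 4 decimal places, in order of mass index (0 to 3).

Answer: 3.6875 7.0625 11.9375 15.3125

Derivation:
Step 0: x=[5.0000 7.0000 10.0000 11.0000] v=[0.0000 0.0000 2.0000 0.0000]
Step 1: x=[4.5000 7.5000 10.0000 12.0000] v=[-1.0000 1.0000 0.0000 2.0000]
Step 2: x=[4.0000 7.7500 9.7500 13.5000] v=[-1.0000 0.5000 -0.5000 3.0000]
Step 3: x=[3.8750 7.1250 10.3750 14.6250] v=[-0.2500 -1.2500 1.2500 2.2500]
Step 4: x=[3.8750 6.5000 11.5000 15.1250] v=[0.0000 -1.2500 2.2500 1.0000]
Step 5: x=[3.6875 7.0625 11.9375 15.3125] v=[-0.3750 1.1250 0.8750 0.3750]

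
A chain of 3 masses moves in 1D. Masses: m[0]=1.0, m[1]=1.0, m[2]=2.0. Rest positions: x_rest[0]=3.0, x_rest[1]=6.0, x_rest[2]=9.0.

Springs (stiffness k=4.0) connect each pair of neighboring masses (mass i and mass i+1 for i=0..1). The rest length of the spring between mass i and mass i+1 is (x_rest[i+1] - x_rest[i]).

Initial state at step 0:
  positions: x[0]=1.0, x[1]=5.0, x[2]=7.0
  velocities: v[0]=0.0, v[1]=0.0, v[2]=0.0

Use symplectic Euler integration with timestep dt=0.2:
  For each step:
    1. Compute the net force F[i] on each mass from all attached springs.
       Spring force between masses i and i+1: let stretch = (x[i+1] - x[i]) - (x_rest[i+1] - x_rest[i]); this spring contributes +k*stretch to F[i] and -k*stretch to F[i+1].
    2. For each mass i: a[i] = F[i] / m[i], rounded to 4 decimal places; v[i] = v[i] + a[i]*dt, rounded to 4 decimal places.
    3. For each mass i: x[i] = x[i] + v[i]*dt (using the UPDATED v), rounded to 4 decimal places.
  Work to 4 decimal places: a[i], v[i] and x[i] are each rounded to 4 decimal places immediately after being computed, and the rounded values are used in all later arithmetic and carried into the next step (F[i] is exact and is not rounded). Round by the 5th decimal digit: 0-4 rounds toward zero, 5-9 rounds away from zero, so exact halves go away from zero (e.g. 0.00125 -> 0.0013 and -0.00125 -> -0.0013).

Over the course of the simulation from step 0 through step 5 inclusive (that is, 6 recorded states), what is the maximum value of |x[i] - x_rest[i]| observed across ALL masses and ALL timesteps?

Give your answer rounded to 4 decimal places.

Step 0: x=[1.0000 5.0000 7.0000] v=[0.0000 0.0000 0.0000]
Step 1: x=[1.1600 4.6800 7.0800] v=[0.8000 -1.6000 0.4000]
Step 2: x=[1.4032 4.1808 7.2080] v=[1.2160 -2.4960 0.6400]
Step 3: x=[1.6108 3.7215 7.3338] v=[1.0381 -2.2963 0.6291]
Step 4: x=[1.6761 3.5025 7.4106] v=[0.3267 -1.0950 0.3842]
Step 5: x=[1.5537 3.6166 7.4148] v=[-0.6122 0.5704 0.0210]
Max displacement = 2.4975

Answer: 2.4975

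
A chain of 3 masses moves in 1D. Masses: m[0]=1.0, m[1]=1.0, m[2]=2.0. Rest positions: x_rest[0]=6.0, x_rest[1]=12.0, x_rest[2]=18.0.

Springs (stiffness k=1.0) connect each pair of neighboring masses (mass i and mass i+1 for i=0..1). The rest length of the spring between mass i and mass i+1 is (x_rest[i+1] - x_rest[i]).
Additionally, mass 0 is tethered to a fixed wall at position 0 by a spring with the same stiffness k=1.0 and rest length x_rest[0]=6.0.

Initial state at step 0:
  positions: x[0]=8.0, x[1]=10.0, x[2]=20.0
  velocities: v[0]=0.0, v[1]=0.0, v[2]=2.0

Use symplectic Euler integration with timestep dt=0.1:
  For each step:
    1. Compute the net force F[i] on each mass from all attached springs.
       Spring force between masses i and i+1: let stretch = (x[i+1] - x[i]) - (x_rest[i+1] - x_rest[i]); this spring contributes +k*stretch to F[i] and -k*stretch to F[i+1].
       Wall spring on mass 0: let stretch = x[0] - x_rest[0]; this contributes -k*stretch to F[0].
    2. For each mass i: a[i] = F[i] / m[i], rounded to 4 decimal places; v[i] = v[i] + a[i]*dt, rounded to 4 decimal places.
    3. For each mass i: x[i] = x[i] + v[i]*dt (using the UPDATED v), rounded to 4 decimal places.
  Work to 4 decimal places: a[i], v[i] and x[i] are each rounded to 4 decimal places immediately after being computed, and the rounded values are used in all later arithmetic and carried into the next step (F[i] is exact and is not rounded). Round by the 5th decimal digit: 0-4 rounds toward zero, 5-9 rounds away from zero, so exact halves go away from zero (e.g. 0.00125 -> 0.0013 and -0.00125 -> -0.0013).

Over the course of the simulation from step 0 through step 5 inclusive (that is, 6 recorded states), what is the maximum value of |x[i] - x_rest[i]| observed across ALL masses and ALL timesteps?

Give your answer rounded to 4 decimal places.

Answer: 2.6974

Derivation:
Step 0: x=[8.0000 10.0000 20.0000] v=[0.0000 0.0000 2.0000]
Step 1: x=[7.9400 10.0800 20.1800] v=[-0.6000 0.8000 1.8000]
Step 2: x=[7.8220 10.2396 20.3395] v=[-1.1800 1.5960 1.5950]
Step 3: x=[7.6500 10.4760 20.4785] v=[-1.7204 2.3642 1.3900]
Step 4: x=[7.4297 10.7842 20.5975] v=[-2.2028 3.0819 1.1899]
Step 5: x=[7.1687 11.1570 20.6974] v=[-2.6103 3.7278 0.9992]
Max displacement = 2.6974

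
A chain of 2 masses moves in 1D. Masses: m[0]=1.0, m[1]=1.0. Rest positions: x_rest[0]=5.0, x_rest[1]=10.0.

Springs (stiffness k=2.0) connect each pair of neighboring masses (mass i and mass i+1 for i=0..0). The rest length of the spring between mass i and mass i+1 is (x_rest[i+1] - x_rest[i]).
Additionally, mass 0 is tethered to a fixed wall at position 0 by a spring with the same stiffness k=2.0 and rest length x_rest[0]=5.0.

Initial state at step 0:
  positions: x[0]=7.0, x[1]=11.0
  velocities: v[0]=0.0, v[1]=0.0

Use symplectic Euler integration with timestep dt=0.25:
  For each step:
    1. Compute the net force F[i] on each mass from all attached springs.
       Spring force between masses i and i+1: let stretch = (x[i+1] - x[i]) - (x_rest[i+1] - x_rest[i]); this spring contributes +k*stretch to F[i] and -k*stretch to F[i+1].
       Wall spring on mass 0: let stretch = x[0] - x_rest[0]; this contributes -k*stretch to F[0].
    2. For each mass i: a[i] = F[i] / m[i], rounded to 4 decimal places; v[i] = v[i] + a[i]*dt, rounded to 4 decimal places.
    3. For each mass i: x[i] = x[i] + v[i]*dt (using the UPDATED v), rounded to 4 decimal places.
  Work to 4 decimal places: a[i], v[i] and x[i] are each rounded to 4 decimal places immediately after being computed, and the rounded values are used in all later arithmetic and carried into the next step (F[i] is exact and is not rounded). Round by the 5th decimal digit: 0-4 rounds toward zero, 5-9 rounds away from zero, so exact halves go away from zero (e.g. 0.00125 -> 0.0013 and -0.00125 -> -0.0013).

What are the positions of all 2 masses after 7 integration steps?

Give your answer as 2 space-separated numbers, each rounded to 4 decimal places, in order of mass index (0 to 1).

Step 0: x=[7.0000 11.0000] v=[0.0000 0.0000]
Step 1: x=[6.6250 11.1250] v=[-1.5000 0.5000]
Step 2: x=[5.9844 11.3125] v=[-2.5625 0.7500]
Step 3: x=[5.2617 11.4590] v=[-2.8907 0.5860]
Step 4: x=[4.6560 11.4558] v=[-2.4229 -0.0127]
Step 5: x=[4.3183 11.2277] v=[-1.3510 -0.9126]
Step 6: x=[4.3044 10.7609] v=[-0.0555 -1.8673]
Step 7: x=[4.5596 10.1120] v=[1.0206 -2.5956]

Answer: 4.5596 10.1120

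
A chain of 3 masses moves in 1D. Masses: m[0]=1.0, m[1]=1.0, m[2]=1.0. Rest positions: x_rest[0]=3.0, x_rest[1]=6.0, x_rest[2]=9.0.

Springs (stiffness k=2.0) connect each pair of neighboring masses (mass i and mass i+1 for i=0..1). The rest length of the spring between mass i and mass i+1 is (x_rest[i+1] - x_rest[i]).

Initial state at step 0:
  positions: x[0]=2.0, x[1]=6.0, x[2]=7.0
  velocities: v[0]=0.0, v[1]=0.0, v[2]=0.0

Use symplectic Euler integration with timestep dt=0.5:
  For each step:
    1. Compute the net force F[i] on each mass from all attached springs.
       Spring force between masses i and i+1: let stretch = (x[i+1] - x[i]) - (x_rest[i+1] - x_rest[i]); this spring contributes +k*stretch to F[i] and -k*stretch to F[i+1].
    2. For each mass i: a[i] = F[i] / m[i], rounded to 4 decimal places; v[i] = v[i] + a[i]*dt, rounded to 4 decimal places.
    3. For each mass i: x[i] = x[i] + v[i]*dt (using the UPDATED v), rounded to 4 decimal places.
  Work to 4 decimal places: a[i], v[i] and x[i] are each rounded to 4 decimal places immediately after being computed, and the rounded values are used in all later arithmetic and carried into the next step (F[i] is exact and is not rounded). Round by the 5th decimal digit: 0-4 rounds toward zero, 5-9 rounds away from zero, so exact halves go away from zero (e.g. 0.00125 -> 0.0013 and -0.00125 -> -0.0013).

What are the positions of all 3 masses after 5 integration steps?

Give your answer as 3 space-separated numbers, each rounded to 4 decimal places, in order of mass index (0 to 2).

Answer: 1.2813 5.7188 8.0000

Derivation:
Step 0: x=[2.0000 6.0000 7.0000] v=[0.0000 0.0000 0.0000]
Step 1: x=[2.5000 4.5000 8.0000] v=[1.0000 -3.0000 2.0000]
Step 2: x=[2.5000 3.7500 8.7500] v=[0.0000 -1.5000 1.5000]
Step 3: x=[1.6250 4.8750 8.5000] v=[-1.7500 2.2500 -0.5000]
Step 4: x=[0.8750 6.1875 7.9375] v=[-1.5000 2.6250 -1.1250]
Step 5: x=[1.2813 5.7188 8.0000] v=[0.8125 -0.9375 0.1250]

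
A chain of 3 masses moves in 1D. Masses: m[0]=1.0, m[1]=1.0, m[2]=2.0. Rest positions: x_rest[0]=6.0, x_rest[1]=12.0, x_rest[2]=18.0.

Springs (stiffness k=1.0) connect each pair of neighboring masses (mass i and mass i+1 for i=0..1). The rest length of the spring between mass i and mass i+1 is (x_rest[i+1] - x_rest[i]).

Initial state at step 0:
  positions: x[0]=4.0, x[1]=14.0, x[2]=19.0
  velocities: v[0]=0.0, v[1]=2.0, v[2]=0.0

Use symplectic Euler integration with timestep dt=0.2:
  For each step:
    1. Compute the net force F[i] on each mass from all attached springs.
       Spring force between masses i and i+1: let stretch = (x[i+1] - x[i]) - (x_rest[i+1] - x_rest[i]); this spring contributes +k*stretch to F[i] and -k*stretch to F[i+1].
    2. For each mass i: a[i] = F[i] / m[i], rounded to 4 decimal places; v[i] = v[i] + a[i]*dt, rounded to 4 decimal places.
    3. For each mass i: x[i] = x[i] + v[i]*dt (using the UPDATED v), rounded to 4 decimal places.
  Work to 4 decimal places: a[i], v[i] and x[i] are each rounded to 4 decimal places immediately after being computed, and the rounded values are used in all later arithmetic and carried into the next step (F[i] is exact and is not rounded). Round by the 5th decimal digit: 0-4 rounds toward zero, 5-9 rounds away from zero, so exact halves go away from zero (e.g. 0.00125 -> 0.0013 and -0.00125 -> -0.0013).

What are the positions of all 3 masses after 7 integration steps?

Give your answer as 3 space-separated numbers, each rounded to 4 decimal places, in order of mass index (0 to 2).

Answer: 7.6345 12.2285 19.4687

Derivation:
Step 0: x=[4.0000 14.0000 19.0000] v=[0.0000 2.0000 0.0000]
Step 1: x=[4.1600 14.2000 19.0200] v=[0.8000 1.0000 0.1000]
Step 2: x=[4.4816 14.1912 19.0636] v=[1.6080 -0.0440 0.2180]
Step 3: x=[4.9516 13.9889 19.1298] v=[2.3499 -1.0114 0.3308]
Step 4: x=[5.5431 13.6308 19.2131] v=[2.9574 -1.7907 0.4167]
Step 5: x=[6.2181 13.1724 19.3048] v=[3.3749 -2.2918 0.4585]
Step 6: x=[6.9313 12.6812 19.3939] v=[3.5658 -2.4562 0.4453]
Step 7: x=[7.6345 12.2285 19.4687] v=[3.5158 -2.2636 0.3740]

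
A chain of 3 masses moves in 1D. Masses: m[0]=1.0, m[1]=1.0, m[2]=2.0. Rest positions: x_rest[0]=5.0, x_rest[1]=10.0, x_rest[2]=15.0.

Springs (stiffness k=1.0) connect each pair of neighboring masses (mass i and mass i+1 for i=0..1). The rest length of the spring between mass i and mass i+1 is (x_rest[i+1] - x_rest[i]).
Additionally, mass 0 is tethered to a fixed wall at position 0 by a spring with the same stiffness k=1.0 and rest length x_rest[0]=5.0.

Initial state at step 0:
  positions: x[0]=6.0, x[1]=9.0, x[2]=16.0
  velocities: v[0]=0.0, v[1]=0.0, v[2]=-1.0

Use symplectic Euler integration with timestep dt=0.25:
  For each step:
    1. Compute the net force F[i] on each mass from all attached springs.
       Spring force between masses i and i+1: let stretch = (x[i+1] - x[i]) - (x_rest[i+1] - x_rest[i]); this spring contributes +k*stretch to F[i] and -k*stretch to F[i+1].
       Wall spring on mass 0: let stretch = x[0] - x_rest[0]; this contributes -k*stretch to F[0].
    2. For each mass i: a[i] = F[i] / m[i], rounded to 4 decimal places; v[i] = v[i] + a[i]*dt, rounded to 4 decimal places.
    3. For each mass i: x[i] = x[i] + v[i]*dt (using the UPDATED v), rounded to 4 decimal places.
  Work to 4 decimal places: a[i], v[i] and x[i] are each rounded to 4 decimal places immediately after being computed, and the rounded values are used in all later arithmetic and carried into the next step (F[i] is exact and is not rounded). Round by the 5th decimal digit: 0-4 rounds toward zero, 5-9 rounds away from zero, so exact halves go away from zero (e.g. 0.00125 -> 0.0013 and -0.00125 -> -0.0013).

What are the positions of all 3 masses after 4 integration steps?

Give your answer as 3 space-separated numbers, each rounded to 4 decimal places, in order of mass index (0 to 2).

Answer: 4.6523 10.7156 14.5833

Derivation:
Step 0: x=[6.0000 9.0000 16.0000] v=[0.0000 0.0000 -1.0000]
Step 1: x=[5.8125 9.2500 15.6875] v=[-0.7500 1.0000 -1.2500]
Step 2: x=[5.4766 9.6875 15.3301] v=[-1.3438 1.7500 -1.4297]
Step 3: x=[5.0616 10.2145 14.9526] v=[-1.6602 2.1079 -1.5100]
Step 4: x=[4.6523 10.7156 14.5833] v=[-1.6374 2.0042 -1.4773]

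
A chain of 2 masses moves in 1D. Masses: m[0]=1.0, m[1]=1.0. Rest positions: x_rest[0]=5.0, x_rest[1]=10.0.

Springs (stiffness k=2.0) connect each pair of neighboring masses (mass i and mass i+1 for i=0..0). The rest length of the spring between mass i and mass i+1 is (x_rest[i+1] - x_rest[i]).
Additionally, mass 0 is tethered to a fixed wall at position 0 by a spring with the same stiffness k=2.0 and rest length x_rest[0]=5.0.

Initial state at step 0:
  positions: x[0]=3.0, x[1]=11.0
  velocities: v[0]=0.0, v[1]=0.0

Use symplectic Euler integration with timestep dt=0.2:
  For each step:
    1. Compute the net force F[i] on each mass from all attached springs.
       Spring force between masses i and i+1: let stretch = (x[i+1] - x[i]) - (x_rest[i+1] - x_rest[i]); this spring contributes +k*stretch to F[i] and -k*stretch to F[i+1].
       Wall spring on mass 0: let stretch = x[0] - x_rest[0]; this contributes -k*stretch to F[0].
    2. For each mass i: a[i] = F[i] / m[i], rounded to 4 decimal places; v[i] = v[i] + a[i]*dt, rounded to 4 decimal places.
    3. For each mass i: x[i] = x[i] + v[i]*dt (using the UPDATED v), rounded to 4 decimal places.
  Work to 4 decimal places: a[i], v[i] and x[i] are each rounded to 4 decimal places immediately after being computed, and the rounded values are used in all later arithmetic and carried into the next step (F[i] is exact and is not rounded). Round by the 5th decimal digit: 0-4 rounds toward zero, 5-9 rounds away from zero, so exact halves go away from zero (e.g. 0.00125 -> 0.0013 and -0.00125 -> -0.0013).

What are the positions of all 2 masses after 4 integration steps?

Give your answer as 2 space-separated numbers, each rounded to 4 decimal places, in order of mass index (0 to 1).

Answer: 5.8702 9.2949

Derivation:
Step 0: x=[3.0000 11.0000] v=[0.0000 0.0000]
Step 1: x=[3.4000 10.7600] v=[2.0000 -1.2000]
Step 2: x=[4.1168 10.3312] v=[3.5840 -2.1440]
Step 3: x=[5.0014 9.8052] v=[4.4230 -2.6298]
Step 4: x=[5.8702 9.2949] v=[4.3440 -2.5513]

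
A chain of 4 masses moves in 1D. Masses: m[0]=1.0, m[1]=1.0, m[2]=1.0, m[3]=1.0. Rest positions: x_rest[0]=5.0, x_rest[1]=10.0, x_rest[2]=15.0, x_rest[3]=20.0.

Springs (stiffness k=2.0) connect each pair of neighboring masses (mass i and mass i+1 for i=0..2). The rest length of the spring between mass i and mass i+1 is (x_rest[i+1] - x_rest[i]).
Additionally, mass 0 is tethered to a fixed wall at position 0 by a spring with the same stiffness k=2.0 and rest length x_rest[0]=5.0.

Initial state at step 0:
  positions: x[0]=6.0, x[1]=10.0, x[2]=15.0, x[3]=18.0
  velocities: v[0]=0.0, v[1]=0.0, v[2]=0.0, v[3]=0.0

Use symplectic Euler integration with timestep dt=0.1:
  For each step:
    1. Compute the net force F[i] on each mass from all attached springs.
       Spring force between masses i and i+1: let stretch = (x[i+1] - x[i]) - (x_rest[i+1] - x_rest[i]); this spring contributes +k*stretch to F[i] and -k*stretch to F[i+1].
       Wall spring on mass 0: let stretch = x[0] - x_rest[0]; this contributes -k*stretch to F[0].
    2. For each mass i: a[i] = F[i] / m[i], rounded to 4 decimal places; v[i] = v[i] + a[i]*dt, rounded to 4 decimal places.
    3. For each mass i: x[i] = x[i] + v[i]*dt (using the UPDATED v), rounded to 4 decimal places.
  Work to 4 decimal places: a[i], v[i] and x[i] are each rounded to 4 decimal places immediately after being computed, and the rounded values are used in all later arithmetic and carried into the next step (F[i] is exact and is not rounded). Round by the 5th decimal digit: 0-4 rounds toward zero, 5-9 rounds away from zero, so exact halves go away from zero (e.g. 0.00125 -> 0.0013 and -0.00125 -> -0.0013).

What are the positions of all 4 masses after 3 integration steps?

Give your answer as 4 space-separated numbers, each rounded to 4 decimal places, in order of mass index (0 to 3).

Answer: 5.7699 10.1082 14.7738 18.2321

Derivation:
Step 0: x=[6.0000 10.0000 15.0000 18.0000] v=[0.0000 0.0000 0.0000 0.0000]
Step 1: x=[5.9600 10.0200 14.9600 18.0400] v=[-0.4000 0.2000 -0.4000 0.4000]
Step 2: x=[5.8820 10.0576 14.8828 18.1184] v=[-0.7800 0.3760 -0.7720 0.7840]
Step 3: x=[5.7699 10.1082 14.7738 18.2321] v=[-1.1213 0.5059 -1.0899 1.1369]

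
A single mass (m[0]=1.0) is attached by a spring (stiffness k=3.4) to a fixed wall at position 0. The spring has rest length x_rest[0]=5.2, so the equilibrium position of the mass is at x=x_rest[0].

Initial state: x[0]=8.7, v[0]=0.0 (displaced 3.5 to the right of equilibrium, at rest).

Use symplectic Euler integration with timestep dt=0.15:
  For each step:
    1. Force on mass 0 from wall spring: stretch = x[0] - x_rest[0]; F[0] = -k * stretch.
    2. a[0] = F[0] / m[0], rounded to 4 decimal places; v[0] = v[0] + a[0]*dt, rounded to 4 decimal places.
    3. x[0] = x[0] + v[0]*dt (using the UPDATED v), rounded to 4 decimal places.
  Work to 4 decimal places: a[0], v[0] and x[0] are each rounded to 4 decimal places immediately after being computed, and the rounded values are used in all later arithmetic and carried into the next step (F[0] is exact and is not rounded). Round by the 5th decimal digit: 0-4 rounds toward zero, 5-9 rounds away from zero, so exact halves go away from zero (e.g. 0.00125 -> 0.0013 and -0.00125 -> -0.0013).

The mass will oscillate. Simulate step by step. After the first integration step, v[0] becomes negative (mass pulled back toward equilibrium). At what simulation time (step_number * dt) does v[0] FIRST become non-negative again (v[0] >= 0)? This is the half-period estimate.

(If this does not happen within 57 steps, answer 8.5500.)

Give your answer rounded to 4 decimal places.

Step 0: x=[8.7000] v=[0.0000]
Step 1: x=[8.4323] v=[-1.7850]
Step 2: x=[7.9173] v=[-3.4335]
Step 3: x=[7.1944] v=[-4.8193]
Step 4: x=[6.3189] v=[-5.8365]
Step 5: x=[5.3578] v=[-6.4071]
Step 6: x=[4.3847] v=[-6.4876]
Step 7: x=[3.4739] v=[-6.0718]
Step 8: x=[2.6952] v=[-5.1915]
Step 9: x=[2.1081] v=[-3.9141]
Step 10: x=[1.7575] v=[-2.3372]
Step 11: x=[1.6703] v=[-0.5815]
Step 12: x=[1.8531] v=[1.2187]
First v>=0 after going negative at step 12, time=1.8000

Answer: 1.8000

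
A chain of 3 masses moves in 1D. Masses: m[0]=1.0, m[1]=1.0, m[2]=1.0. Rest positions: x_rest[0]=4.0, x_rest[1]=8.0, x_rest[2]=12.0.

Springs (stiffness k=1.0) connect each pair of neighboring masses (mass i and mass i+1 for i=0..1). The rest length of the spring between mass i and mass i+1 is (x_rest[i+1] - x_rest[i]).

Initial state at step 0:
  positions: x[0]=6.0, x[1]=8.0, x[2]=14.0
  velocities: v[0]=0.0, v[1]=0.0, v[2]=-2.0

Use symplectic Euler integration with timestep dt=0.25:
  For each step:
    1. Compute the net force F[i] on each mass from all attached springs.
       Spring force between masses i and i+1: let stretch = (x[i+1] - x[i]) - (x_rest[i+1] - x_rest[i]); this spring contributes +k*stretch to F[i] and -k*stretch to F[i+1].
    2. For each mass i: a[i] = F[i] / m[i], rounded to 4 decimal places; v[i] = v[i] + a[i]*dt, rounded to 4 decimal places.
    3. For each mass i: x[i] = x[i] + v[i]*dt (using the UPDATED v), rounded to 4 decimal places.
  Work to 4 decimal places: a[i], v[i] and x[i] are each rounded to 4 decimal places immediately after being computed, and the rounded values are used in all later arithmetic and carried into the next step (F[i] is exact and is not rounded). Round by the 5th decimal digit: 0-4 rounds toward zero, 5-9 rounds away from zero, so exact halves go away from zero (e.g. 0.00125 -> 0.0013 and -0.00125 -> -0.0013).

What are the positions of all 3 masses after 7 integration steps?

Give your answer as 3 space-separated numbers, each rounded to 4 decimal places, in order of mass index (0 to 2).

Answer: 4.4637 9.5545 10.4817

Derivation:
Step 0: x=[6.0000 8.0000 14.0000] v=[0.0000 0.0000 -2.0000]
Step 1: x=[5.8750 8.2500 13.3750] v=[-0.5000 1.0000 -2.5000]
Step 2: x=[5.6484 8.6719 12.6797] v=[-0.9063 1.6875 -2.7813]
Step 3: x=[5.3608 9.1553 11.9839] v=[-1.1504 1.9336 -2.7833]
Step 4: x=[5.0604 9.5783 11.3613] v=[-1.2018 1.6921 -2.4905]
Step 5: x=[4.7923 9.8304 10.8772] v=[-1.0723 1.0084 -1.9363]
Step 6: x=[4.5891 9.8331 10.5777] v=[-0.8128 0.0106 -1.1980]
Step 7: x=[4.4637 9.5545 10.4817] v=[-0.5018 -1.1143 -0.3842]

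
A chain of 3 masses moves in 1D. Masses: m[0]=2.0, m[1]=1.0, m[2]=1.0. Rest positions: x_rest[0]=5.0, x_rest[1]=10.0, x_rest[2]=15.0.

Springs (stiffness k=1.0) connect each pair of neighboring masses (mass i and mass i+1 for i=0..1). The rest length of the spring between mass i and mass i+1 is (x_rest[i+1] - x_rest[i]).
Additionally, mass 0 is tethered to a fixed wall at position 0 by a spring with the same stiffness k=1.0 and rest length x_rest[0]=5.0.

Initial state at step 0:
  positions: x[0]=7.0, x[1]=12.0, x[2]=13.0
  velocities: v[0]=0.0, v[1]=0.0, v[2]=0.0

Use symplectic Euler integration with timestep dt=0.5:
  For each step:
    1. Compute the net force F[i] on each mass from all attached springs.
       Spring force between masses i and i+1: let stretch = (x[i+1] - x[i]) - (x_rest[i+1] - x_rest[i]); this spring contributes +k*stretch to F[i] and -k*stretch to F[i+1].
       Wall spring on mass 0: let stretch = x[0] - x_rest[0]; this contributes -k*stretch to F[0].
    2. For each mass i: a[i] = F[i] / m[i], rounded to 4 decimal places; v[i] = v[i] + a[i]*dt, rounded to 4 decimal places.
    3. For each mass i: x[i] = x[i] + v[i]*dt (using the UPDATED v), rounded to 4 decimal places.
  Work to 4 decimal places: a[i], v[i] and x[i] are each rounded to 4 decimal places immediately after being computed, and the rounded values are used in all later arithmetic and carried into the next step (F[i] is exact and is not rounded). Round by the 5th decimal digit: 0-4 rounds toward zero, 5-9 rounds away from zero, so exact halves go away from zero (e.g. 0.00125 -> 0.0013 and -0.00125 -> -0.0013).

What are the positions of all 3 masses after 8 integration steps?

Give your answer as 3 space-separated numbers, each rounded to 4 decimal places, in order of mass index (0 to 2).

Answer: 3.8863 10.5704 15.2814

Derivation:
Step 0: x=[7.0000 12.0000 13.0000] v=[0.0000 0.0000 0.0000]
Step 1: x=[6.7500 11.0000 14.0000] v=[-0.5000 -2.0000 2.0000]
Step 2: x=[6.1875 9.6875 15.5000] v=[-1.1250 -2.6250 3.0000]
Step 3: x=[5.2891 8.9531 16.7969] v=[-1.7969 -1.4688 2.5938]
Step 4: x=[4.1875 9.2637 17.3829] v=[-2.2032 0.6211 1.1719]
Step 5: x=[3.1970 10.3350 17.1891] v=[-1.9810 2.1426 -0.3877]
Step 6: x=[2.6991 11.3354 16.5317] v=[-0.9958 2.0007 -1.3148]
Step 7: x=[2.9434 11.4758 15.8252] v=[0.4885 0.2807 -1.4130]
Step 8: x=[3.8863 10.5704 15.2814] v=[1.8858 -1.8108 -1.0877]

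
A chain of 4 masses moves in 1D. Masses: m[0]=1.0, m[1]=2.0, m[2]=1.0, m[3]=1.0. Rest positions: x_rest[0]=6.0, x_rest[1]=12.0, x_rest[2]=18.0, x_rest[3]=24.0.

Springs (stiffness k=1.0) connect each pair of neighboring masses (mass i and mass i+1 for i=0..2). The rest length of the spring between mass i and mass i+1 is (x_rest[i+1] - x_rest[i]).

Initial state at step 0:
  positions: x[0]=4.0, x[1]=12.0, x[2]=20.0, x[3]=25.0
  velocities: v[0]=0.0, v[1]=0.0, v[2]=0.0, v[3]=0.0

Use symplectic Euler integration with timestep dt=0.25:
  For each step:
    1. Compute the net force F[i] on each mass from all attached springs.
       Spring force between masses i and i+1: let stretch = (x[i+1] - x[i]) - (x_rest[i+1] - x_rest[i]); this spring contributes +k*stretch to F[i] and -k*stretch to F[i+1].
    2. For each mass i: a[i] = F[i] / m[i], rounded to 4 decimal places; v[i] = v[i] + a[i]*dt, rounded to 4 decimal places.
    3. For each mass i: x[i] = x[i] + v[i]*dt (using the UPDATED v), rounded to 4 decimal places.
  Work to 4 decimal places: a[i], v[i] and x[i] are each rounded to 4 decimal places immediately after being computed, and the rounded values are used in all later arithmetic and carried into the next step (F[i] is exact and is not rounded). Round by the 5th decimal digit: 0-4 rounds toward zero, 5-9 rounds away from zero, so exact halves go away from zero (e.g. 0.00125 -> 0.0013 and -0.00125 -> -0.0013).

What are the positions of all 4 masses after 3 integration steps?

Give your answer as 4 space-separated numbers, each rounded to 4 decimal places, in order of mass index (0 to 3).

Answer: 4.7113 11.9910 19.0073 25.2996

Derivation:
Step 0: x=[4.0000 12.0000 20.0000 25.0000] v=[0.0000 0.0000 0.0000 0.0000]
Step 1: x=[4.1250 12.0000 19.8125 25.0625] v=[0.5000 0.0000 -0.7500 0.2500]
Step 2: x=[4.3672 11.9981 19.4649 25.1719] v=[0.9688 -0.0078 -1.3906 0.4375]
Step 3: x=[4.7113 11.9910 19.0073 25.2996] v=[1.3765 -0.0283 -1.8306 0.5108]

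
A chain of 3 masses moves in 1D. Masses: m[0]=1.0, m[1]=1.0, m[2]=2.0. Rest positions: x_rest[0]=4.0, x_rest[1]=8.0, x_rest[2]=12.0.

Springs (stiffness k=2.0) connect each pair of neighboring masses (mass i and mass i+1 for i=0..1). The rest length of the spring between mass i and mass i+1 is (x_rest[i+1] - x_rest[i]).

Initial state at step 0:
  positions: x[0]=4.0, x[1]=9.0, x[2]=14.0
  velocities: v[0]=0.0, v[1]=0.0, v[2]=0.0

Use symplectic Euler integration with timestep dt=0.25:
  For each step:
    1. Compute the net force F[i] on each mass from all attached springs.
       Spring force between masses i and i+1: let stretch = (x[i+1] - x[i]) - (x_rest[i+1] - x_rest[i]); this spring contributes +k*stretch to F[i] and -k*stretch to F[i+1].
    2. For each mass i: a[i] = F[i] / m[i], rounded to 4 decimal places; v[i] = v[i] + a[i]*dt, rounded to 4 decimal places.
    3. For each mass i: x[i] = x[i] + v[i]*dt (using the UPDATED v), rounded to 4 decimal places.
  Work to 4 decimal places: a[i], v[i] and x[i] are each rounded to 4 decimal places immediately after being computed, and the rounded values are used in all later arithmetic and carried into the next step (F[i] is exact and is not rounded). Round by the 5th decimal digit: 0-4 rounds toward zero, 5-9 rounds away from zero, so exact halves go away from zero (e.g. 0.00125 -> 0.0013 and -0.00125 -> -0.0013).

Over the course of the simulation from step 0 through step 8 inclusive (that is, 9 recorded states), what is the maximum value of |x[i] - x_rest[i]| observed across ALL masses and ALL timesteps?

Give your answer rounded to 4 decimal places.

Answer: 2.2453

Derivation:
Step 0: x=[4.0000 9.0000 14.0000] v=[0.0000 0.0000 0.0000]
Step 1: x=[4.1250 9.0000 13.9375] v=[0.5000 0.0000 -0.2500]
Step 2: x=[4.3594 9.0078 13.8164] v=[0.9375 0.0313 -0.4844]
Step 3: x=[4.6748 9.0357 13.6448] v=[1.2617 0.1114 -0.6866]
Step 4: x=[5.0354 9.0946 13.4351] v=[1.4422 0.2355 -0.8389]
Step 5: x=[5.4034 9.1887 13.2041] v=[1.4718 0.3762 -0.9240]
Step 6: x=[5.7445 9.3115 12.9721] v=[1.3645 0.4913 -0.9279]
Step 7: x=[6.0315 9.4460 12.7613] v=[1.1480 0.5381 -0.8431]
Step 8: x=[6.2453 9.5681 12.5933] v=[0.8553 0.4885 -0.6719]
Max displacement = 2.2453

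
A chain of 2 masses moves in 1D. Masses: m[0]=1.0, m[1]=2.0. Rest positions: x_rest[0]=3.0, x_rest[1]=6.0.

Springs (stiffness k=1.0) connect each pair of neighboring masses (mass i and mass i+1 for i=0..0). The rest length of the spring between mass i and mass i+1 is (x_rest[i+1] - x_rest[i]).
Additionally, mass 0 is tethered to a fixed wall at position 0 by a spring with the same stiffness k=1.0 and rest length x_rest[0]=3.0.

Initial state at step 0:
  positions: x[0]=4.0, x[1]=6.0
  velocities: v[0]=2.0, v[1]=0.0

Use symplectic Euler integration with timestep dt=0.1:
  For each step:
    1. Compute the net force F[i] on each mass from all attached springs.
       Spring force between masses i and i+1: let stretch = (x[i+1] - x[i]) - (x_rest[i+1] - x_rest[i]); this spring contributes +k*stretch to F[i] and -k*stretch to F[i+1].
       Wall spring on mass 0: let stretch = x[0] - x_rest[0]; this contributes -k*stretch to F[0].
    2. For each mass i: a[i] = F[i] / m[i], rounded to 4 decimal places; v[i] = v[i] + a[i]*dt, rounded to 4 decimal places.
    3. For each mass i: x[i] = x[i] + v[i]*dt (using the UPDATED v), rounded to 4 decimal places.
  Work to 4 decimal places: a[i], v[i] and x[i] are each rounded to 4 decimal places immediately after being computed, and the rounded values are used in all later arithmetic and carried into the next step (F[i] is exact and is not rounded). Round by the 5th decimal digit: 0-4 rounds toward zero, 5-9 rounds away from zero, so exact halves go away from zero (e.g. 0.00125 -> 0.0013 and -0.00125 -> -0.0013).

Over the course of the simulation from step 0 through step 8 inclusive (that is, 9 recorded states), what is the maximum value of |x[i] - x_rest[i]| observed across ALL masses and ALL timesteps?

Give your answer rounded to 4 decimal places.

Step 0: x=[4.0000 6.0000] v=[2.0000 0.0000]
Step 1: x=[4.1800 6.0050] v=[1.8000 0.0500]
Step 2: x=[4.3365 6.0159] v=[1.5645 0.1088]
Step 3: x=[4.4664 6.0334] v=[1.2988 0.1748]
Step 4: x=[4.5673 6.0581] v=[1.0089 0.2465]
Step 5: x=[4.6374 6.0903] v=[0.7013 0.3220]
Step 6: x=[4.6757 6.1302] v=[0.3829 0.3994]
Step 7: x=[4.6818 6.1779] v=[0.0608 0.4767]
Step 8: x=[4.6560 6.2331] v=[-0.2578 0.5519]
Max displacement = 1.6818

Answer: 1.6818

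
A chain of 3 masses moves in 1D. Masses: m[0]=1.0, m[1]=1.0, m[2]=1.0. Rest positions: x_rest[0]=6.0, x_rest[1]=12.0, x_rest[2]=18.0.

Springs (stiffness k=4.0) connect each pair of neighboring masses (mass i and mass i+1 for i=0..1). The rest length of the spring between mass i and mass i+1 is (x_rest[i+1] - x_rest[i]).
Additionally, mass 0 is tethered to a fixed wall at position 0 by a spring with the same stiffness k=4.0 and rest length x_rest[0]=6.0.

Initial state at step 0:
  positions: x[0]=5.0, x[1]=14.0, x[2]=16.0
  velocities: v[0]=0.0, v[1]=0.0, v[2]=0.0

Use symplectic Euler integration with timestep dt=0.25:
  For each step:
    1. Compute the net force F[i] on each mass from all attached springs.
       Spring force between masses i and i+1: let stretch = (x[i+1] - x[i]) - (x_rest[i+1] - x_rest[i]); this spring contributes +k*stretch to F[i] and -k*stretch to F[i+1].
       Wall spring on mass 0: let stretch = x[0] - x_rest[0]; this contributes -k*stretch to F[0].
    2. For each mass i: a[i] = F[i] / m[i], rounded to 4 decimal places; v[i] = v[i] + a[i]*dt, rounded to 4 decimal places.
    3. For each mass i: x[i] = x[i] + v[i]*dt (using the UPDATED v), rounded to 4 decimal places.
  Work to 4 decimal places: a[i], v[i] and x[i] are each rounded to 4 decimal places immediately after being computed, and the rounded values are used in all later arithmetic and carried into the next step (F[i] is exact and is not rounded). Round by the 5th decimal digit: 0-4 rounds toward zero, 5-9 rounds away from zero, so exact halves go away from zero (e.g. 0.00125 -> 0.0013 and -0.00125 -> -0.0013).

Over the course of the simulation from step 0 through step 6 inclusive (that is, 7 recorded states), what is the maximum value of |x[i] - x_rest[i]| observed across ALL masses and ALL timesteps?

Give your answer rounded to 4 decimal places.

Step 0: x=[5.0000 14.0000 16.0000] v=[0.0000 0.0000 0.0000]
Step 1: x=[6.0000 12.2500 17.0000] v=[4.0000 -7.0000 4.0000]
Step 2: x=[7.0625 10.1250 18.3125] v=[4.2500 -8.5000 5.2500]
Step 3: x=[7.1250 9.2813 19.0781] v=[0.2500 -3.3750 3.0625]
Step 4: x=[5.9453 10.3477 18.8945] v=[-4.7187 4.2655 -0.7343]
Step 5: x=[4.3799 12.4502 18.0742] v=[-6.2616 8.4099 -3.2811]
Step 6: x=[3.7371 13.9411 17.3479] v=[-2.5712 5.9636 -2.9051]
Max displacement = 2.7187

Answer: 2.7187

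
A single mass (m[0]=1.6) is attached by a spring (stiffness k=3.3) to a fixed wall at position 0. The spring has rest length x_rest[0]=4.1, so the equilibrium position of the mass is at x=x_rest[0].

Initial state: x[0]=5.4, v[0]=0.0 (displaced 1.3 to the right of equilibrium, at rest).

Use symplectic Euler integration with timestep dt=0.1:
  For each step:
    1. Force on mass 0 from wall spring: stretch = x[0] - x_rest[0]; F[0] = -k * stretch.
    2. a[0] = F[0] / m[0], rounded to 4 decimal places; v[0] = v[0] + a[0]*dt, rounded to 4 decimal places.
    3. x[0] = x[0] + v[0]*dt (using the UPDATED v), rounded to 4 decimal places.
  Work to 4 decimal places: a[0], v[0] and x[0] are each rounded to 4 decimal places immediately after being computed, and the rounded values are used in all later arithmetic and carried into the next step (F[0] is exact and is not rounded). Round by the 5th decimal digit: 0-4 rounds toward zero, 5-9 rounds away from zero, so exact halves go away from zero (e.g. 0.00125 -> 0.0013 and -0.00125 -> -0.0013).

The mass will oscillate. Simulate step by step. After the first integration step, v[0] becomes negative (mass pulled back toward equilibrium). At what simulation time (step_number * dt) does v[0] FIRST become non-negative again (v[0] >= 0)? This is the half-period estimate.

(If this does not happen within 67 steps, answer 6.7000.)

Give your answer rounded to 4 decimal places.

Step 0: x=[5.4000] v=[0.0000]
Step 1: x=[5.3732] v=[-0.2681]
Step 2: x=[5.3201] v=[-0.5307]
Step 3: x=[5.2419] v=[-0.7824]
Step 4: x=[5.1401] v=[-1.0179]
Step 5: x=[5.0169] v=[-1.2324]
Step 6: x=[4.8748] v=[-1.4215]
Step 7: x=[4.7167] v=[-1.5813]
Step 8: x=[4.5459] v=[-1.7085]
Step 9: x=[4.3659] v=[-1.8005]
Step 10: x=[4.1804] v=[-1.8553]
Step 11: x=[3.9932] v=[-1.8719]
Step 12: x=[3.8082] v=[-1.8499]
Step 13: x=[3.6292] v=[-1.7897]
Step 14: x=[3.4599] v=[-1.6926]
Step 15: x=[3.3038] v=[-1.5606]
Step 16: x=[3.1642] v=[-1.3964]
Step 17: x=[3.0439] v=[-1.2034]
Step 18: x=[2.9453] v=[-0.9856]
Step 19: x=[2.8706] v=[-0.7474]
Step 20: x=[2.8212] v=[-0.4938]
Step 21: x=[2.7982] v=[-0.2301]
Step 22: x=[2.8020] v=[0.0384]
First v>=0 after going negative at step 22, time=2.2000

Answer: 2.2000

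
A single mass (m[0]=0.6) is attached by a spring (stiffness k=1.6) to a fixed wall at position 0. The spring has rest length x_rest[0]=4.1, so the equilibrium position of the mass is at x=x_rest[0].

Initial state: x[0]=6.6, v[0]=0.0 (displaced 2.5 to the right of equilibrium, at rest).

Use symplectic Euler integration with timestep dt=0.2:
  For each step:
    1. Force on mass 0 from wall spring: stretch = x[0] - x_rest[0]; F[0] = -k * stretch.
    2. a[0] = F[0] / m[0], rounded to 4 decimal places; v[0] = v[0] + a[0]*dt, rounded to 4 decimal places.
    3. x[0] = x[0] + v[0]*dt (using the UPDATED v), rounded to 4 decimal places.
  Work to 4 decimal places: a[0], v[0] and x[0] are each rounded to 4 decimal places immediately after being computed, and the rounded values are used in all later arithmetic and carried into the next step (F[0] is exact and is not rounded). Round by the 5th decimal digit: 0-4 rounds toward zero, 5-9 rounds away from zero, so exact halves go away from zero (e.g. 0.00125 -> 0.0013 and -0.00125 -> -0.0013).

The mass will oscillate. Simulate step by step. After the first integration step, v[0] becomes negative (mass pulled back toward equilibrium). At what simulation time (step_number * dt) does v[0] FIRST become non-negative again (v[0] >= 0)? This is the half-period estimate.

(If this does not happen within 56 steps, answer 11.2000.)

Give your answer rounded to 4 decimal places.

Step 0: x=[6.6000] v=[0.0000]
Step 1: x=[6.3333] v=[-1.3333]
Step 2: x=[5.8284] v=[-2.5244]
Step 3: x=[5.1392] v=[-3.4462]
Step 4: x=[4.3391] v=[-4.0004]
Step 5: x=[3.5135] v=[-4.1279]
Step 6: x=[2.7505] v=[-3.8151]
Step 7: x=[2.1314] v=[-3.0954]
Step 8: x=[1.7223] v=[-2.0455]
Step 9: x=[1.5668] v=[-0.7774]
Step 10: x=[1.6815] v=[0.5736]
First v>=0 after going negative at step 10, time=2.0000

Answer: 2.0000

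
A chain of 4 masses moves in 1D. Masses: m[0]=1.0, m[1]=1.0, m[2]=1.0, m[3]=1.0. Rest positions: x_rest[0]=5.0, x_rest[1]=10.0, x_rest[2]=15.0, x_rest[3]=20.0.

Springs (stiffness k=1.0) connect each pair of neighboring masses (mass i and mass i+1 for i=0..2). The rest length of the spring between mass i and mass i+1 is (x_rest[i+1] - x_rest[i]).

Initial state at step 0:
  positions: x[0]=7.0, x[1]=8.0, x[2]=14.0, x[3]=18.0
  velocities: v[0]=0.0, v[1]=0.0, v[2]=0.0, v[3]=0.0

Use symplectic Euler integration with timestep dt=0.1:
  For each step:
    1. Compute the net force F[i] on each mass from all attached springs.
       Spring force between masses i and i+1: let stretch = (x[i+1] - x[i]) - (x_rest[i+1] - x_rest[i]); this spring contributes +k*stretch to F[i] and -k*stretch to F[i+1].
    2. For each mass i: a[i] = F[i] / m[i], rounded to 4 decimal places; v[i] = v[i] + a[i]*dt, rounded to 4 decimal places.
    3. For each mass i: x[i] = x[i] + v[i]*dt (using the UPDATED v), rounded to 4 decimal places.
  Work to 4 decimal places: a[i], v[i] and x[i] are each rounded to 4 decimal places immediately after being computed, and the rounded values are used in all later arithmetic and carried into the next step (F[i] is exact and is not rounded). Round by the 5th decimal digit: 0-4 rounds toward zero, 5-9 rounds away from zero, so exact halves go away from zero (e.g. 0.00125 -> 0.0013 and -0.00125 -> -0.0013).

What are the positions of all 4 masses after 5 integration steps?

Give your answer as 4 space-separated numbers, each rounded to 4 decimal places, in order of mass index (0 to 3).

Step 0: x=[7.0000 8.0000 14.0000 18.0000] v=[0.0000 0.0000 0.0000 0.0000]
Step 1: x=[6.9600 8.0500 13.9800 18.0100] v=[-0.4000 0.5000 -0.2000 0.1000]
Step 2: x=[6.8809 8.1484 13.9410 18.0297] v=[-0.7910 0.9840 -0.3900 0.1970]
Step 3: x=[6.7645 8.2921 13.8850 18.0585] v=[-1.1643 1.4365 -0.5604 0.2881]
Step 4: x=[6.6134 8.4764 13.8148 18.0956] v=[-1.5115 1.8430 -0.7023 0.3708]
Step 5: x=[6.4309 8.6955 13.7340 18.1399] v=[-1.8252 2.1905 -0.8081 0.4427]

Answer: 6.4309 8.6955 13.7340 18.1399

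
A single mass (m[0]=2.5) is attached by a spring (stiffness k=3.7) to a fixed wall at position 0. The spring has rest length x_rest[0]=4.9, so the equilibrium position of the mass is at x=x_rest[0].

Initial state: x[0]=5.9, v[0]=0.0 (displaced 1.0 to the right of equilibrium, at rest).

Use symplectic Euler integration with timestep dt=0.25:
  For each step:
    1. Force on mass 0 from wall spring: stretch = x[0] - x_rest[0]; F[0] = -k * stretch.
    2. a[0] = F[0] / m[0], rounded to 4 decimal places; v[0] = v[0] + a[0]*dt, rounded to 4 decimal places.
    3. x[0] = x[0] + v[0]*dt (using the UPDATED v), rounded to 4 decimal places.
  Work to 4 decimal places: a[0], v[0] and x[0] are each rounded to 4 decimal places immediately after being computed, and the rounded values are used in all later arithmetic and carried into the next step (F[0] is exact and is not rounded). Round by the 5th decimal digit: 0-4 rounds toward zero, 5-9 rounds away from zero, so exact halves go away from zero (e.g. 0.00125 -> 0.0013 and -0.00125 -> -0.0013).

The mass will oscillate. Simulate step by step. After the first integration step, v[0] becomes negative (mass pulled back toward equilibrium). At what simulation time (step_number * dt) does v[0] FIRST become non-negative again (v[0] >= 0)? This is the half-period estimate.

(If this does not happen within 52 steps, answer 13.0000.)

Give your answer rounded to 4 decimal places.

Answer: 2.7500

Derivation:
Step 0: x=[5.9000] v=[0.0000]
Step 1: x=[5.8075] v=[-0.3700]
Step 2: x=[5.6311] v=[-0.7058]
Step 3: x=[5.3870] v=[-0.9763]
Step 4: x=[5.0979] v=[-1.1565]
Step 5: x=[4.7905] v=[-1.2297]
Step 6: x=[4.4932] v=[-1.1892]
Step 7: x=[4.2335] v=[-1.0387]
Step 8: x=[4.0355] v=[-0.7921]
Step 9: x=[3.9175] v=[-0.4722]
Step 10: x=[3.8903] v=[-0.1087]
Step 11: x=[3.9565] v=[0.2649]
First v>=0 after going negative at step 11, time=2.7500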